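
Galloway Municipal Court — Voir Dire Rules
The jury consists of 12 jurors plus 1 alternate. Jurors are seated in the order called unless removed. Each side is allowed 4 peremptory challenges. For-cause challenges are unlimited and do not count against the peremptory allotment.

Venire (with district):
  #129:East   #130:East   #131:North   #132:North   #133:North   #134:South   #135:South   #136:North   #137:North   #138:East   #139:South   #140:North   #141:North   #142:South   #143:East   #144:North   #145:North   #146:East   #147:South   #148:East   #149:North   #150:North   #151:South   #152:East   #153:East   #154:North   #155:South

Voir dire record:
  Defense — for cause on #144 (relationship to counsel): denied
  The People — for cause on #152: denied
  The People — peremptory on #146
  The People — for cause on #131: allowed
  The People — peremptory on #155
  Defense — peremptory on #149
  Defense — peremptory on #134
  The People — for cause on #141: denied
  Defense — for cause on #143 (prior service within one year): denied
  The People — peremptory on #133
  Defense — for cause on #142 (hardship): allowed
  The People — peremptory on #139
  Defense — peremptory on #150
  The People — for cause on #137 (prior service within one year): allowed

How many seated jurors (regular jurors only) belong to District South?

Removed: #131, #133, #134, #137, #139, #142, #146, #149, #150, #155.
Seated jurors 1–12: #129, #130, #132, #135, #136, #138, #140, #141, #143, #144, #145, #147 (alternates #148 not counted).
Of those, in District South: #135, #147 → 2.

2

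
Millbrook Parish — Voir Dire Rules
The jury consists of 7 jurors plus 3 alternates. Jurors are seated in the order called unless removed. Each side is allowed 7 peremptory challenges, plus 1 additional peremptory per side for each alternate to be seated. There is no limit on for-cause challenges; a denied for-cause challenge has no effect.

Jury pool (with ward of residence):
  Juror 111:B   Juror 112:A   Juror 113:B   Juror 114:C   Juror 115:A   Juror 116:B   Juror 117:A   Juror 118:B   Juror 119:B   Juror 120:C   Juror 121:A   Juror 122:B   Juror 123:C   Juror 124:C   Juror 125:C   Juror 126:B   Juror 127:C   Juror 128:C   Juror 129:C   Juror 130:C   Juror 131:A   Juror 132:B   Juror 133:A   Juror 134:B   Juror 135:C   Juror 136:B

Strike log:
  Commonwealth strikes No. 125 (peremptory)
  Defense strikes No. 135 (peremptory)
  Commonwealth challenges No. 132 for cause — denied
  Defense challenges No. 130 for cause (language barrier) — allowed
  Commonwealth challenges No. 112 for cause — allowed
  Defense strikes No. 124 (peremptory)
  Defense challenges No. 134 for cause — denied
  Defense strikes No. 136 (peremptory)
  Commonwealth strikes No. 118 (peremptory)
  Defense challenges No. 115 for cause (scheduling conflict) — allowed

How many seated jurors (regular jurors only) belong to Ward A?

Removed: #112, #115, #118, #124, #125, #130, #135, #136.
Seated jurors 1–7: #111, #113, #114, #116, #117, #119, #120 (alternates #121, #122, #123 not counted).
Of those, in Ward A: #117 → 1.

1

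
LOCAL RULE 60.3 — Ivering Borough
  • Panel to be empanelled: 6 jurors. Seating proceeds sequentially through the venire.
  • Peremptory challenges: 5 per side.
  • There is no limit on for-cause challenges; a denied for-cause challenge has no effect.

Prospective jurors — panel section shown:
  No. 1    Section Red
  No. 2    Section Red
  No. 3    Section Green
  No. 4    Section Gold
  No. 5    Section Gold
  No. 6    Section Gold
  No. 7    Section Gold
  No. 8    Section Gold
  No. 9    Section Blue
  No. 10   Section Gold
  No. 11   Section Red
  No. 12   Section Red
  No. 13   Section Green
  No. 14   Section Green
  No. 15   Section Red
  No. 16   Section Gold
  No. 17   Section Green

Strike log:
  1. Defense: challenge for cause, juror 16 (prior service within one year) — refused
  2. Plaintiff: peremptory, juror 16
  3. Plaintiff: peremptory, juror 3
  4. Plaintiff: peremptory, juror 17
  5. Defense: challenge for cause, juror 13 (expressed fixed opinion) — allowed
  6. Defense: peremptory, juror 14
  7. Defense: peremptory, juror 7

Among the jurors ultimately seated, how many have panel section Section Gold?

Removed: #3, #7, #13, #14, #16, #17.
Seated jurors 1–6: #1, #2, #4, #5, #6, #8.
Of those, in Section Gold: #4, #5, #6, #8 → 4.

4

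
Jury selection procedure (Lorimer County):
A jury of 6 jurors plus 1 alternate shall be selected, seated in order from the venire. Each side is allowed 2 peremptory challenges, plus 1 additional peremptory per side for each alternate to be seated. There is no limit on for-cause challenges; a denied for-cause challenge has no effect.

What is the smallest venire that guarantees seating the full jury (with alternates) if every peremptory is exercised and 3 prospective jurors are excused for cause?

Seats to fill: 6 + 1 alternates = 7.
Peremptories: 2 + 1×1 = 3 per side × 2 sides = 6.
For-cause removals: 3.
Minimum venire: 7 + 6 + 3 = 16.

16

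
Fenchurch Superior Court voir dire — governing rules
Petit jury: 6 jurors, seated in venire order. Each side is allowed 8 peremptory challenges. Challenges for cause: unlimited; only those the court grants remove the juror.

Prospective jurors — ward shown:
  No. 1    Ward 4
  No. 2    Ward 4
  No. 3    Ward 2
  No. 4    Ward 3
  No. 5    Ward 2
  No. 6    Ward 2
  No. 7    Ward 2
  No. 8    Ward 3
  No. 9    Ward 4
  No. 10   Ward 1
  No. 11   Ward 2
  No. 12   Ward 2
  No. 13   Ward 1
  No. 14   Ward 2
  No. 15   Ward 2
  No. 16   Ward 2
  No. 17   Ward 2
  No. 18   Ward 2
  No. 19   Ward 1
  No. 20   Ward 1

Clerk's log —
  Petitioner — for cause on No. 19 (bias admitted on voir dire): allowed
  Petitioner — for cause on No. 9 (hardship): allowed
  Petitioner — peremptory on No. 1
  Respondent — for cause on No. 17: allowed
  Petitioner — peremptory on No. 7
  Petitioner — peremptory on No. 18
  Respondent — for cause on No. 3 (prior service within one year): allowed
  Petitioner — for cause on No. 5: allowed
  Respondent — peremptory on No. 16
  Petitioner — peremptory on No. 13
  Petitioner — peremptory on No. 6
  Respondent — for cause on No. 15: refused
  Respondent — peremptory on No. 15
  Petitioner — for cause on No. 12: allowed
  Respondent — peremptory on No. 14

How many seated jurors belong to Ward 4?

Removed: #1, #3, #5, #6, #7, #9, #12, #13, #14, #15, #16, #17, #18, #19.
Seated jurors 1–6: #2, #4, #8, #10, #11, #20.
Of those, in Ward 4: #2 → 1.

1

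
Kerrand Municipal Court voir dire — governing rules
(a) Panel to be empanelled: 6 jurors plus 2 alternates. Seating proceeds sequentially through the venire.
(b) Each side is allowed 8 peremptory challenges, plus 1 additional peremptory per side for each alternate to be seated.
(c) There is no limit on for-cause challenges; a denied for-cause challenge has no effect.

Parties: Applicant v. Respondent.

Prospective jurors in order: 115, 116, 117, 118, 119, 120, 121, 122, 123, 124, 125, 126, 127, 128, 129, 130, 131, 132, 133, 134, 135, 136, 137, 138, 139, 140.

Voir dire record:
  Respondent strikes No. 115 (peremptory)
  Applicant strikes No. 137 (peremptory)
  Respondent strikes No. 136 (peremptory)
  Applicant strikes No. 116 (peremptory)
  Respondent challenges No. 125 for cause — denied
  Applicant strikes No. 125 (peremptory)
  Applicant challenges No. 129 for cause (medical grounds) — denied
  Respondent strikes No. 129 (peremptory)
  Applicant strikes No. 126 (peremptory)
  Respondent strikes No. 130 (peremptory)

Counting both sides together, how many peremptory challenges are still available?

12

Applicant allotment: 8 base + 1 × 2 alternates = 10. Respondent allotment: 8 base + 1 × 2 alternates = 10.
Applicant peremptories used: #137, #116, #125, #126 — 4 (the for-cause on #129 doesn't count).
Respondent peremptories used: #115, #136, #129, #130 — 4 (the for-cause on #125 doesn't count).
Remaining: (10 − 4) + (10 − 4) = 12.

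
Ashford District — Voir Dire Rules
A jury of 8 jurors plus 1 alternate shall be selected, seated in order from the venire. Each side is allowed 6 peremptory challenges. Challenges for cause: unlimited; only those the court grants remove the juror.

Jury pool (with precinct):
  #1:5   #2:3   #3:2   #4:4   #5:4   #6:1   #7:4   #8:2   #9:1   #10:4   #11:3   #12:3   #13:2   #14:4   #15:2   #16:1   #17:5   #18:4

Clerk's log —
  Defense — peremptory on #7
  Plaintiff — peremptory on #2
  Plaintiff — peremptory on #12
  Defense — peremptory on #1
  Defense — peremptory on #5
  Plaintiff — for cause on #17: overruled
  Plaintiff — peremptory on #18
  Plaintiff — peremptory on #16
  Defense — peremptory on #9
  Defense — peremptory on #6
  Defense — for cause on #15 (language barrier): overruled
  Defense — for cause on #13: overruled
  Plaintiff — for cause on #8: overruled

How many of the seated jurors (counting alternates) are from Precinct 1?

0

Removed: #1, #2, #5, #6, #7, #9, #12, #16, #18.
Seated (9 incl. alternates): #3, #4, #8, #10, #11, #13, #14, #15, #17.
None of those are in Precinct 1 → 0.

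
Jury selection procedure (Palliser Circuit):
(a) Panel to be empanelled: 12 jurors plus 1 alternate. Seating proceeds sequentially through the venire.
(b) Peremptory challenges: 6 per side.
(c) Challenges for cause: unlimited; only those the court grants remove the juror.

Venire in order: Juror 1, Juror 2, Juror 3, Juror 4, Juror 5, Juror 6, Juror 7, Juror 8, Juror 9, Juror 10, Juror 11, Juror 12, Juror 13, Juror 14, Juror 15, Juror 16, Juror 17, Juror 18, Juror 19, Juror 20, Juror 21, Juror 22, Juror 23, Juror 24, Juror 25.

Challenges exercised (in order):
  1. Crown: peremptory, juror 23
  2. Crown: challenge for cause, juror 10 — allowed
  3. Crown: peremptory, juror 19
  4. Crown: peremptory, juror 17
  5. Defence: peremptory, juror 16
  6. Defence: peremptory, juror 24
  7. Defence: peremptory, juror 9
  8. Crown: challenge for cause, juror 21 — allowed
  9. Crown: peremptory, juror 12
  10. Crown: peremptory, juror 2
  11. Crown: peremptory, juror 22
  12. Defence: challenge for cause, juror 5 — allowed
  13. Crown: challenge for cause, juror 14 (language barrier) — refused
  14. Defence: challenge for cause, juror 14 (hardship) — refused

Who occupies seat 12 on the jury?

Removed: #2, #5, #9, #10, #12, #16, #17, #19, #21, #22, #23, #24. (#14 stays — for-cause denied.)
Seating in order: seats 1–12 → #1, #3, #4, #6, #7, #8, #11, #13, #14, #15, #18, #20; alternates → #25.
So seat 12 is #20.

20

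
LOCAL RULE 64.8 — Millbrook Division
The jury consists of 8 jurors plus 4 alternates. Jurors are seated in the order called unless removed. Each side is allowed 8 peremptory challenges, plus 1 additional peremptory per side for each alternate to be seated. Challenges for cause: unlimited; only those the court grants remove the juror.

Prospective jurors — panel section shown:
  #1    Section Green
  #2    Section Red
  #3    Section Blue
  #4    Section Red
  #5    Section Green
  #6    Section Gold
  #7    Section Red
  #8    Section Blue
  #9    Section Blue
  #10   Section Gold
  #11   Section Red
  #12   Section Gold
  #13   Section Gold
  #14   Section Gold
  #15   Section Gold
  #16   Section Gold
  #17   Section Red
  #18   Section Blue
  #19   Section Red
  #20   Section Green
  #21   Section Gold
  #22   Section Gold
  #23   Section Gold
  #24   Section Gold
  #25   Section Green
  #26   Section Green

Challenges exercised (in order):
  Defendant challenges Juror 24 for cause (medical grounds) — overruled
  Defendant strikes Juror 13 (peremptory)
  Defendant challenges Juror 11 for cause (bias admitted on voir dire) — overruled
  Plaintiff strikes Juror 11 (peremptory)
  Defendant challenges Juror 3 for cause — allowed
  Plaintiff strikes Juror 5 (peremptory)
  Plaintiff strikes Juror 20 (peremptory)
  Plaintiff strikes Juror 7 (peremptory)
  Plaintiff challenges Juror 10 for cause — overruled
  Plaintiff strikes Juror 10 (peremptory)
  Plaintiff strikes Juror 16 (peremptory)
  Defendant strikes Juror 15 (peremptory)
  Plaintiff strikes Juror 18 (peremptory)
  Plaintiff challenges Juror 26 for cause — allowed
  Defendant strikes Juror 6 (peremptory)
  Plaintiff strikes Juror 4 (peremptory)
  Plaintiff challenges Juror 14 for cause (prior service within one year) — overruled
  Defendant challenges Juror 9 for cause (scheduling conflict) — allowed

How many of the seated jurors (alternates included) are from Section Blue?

Removed: #3, #4, #5, #6, #7, #9, #10, #11, #13, #15, #16, #18, #20, #26.
Seated (12 incl. alternates): #1, #2, #8, #12, #14, #17, #19, #21, #22, #23, #24, #25.
Of those, in Section Blue: #8 → 1.

1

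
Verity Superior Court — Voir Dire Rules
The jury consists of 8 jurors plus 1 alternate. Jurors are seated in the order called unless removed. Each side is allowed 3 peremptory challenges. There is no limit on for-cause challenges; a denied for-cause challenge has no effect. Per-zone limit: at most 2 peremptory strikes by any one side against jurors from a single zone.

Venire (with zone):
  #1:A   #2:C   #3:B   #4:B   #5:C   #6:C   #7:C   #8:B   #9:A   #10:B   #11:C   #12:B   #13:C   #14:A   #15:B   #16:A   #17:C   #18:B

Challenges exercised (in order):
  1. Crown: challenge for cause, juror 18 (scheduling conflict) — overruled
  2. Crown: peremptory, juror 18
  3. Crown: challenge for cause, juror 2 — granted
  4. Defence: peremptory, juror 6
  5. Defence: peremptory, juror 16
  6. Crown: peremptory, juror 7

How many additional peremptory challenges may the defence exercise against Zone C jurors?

Defence peremptories so far: #6, #16 — 2 of 3 used, 1 left overall.
Against Zone C: #6 — 1 used; per-zone cap 2 leaves 1.
Binding limit: min(1, 1) = 1.

1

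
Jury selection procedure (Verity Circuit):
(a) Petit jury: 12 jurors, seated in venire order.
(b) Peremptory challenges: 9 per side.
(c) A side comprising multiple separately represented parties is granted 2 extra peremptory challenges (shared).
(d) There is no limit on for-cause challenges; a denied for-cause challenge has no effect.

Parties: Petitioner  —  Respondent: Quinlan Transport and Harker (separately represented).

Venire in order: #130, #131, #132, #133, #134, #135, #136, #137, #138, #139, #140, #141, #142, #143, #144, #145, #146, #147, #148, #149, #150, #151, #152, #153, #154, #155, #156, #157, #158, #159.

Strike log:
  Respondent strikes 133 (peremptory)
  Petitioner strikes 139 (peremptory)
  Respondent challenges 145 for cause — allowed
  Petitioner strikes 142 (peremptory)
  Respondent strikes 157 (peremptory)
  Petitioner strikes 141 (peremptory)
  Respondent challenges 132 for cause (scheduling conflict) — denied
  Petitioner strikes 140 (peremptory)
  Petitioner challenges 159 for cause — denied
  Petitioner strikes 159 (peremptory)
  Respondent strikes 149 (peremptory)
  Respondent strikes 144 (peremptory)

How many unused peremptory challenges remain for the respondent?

Respondent allotment: 9 base + 2 multi-party = 11.
Respondent peremptories used: #133, #157, #149, #144 — 4 (for-cause on #145, #132 don't count).
Remaining: 11 − 4 = 7.

7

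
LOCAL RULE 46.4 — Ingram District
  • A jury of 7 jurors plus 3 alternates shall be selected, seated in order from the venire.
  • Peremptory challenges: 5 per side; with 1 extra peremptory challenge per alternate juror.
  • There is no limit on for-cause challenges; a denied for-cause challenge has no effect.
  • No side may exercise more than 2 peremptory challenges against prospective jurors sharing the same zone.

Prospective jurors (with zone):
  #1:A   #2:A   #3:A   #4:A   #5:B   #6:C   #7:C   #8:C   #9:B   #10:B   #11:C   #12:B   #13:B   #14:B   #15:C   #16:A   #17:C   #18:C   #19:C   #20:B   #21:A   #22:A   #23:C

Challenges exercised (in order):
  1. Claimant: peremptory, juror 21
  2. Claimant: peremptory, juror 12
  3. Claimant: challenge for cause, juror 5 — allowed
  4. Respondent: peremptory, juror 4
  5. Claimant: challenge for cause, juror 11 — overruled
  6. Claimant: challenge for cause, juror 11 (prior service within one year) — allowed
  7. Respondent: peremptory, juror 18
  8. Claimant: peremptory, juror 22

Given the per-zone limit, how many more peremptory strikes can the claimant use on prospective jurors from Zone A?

Claimant peremptories so far: #21, #12, #22 — 3 of 8 used, 5 left overall.
Against Zone A: #21, #22 — 2 used; per-zone cap 2 leaves 0.
Binding limit: min(5, 0) = 0.

0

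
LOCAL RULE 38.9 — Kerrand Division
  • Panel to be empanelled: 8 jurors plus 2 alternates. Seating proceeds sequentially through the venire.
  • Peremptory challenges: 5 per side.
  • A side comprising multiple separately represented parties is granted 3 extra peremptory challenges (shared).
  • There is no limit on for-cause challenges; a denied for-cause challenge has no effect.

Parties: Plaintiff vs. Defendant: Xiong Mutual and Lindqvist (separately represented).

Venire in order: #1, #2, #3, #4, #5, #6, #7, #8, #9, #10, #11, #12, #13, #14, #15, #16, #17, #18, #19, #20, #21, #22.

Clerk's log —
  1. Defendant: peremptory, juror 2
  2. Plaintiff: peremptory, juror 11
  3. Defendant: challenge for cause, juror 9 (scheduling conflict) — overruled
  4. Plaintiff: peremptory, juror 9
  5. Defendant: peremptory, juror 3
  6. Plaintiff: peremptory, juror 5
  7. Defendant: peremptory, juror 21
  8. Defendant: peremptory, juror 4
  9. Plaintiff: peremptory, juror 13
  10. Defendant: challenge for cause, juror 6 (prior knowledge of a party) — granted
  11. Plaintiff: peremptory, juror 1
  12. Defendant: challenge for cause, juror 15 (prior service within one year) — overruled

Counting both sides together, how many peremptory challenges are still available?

Plaintiff allotment: 5. Defendant allotment: 5 base + 3 multi-party = 8.
Plaintiff peremptories used: #11, #9, #5, #13, #1 — 5.
Defendant peremptories used: #2, #3, #21, #4 — 4 (for-cause on #9, #6, #15 don't count).
Remaining: (5 − 5) + (8 − 4) = 4.

4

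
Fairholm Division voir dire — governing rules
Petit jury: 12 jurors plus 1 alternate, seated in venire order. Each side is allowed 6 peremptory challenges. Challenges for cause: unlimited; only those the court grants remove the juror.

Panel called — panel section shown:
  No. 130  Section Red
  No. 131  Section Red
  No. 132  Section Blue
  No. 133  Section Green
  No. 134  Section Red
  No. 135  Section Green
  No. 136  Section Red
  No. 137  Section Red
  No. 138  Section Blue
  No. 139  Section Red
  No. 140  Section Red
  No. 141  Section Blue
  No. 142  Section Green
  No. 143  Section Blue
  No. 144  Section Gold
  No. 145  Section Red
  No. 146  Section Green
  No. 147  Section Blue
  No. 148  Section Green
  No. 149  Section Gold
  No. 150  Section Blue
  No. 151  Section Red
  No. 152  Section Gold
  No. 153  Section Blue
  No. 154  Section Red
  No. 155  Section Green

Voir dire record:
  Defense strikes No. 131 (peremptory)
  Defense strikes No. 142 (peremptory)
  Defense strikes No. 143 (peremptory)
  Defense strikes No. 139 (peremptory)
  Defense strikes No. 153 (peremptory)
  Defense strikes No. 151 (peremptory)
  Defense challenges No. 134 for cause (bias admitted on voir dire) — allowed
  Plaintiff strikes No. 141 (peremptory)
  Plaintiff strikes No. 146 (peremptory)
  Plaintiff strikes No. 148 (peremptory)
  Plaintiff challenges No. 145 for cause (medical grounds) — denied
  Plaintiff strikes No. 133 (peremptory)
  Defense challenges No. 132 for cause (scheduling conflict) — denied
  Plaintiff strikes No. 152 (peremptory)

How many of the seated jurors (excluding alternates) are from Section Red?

5

Removed: #131, #133, #134, #139, #141, #142, #143, #146, #148, #151, #152, #153.
Seated jurors 1–12: #130, #132, #135, #136, #137, #138, #140, #144, #145, #147, #149, #150 (alternates #154 not counted).
Of those, in Section Red: #130, #136, #137, #140, #145 → 5.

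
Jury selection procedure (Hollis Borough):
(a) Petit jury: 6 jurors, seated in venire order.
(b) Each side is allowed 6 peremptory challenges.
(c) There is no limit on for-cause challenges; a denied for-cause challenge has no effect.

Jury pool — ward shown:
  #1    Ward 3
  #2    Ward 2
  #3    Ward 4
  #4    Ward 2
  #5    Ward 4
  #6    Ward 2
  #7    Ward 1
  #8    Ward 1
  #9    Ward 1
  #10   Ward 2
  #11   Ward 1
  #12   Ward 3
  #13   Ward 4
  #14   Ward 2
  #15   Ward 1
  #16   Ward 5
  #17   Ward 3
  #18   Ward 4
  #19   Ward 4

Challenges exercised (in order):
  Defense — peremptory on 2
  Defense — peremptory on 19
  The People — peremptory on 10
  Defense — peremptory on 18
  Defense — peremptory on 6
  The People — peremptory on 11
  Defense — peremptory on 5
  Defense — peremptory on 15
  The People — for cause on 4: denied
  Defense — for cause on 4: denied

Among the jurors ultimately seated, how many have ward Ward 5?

0

Removed: #2, #5, #6, #10, #11, #15, #18, #19.
Seated jurors 1–6: #1, #3, #4, #7, #8, #9.
None of those are in Ward 5 → 0.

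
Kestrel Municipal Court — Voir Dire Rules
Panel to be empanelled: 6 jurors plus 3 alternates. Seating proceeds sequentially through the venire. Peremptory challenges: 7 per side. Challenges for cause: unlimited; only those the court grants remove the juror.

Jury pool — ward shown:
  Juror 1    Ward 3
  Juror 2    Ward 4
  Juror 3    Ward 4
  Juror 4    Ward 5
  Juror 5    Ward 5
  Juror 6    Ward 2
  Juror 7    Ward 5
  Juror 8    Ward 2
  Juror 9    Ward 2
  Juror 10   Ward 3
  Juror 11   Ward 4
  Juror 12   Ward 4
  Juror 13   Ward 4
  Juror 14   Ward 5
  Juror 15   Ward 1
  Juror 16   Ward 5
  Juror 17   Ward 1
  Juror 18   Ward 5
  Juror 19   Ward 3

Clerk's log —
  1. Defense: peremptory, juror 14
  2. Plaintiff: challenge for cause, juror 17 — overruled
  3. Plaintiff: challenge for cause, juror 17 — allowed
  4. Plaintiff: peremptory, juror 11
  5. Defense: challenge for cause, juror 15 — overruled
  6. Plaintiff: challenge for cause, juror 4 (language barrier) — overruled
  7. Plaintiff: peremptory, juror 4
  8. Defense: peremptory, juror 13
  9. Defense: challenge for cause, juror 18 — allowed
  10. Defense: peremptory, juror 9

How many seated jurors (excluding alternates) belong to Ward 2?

1

Removed: #4, #9, #11, #13, #14, #17, #18.
Seated jurors 1–6: #1, #2, #3, #5, #6, #7 (alternates #8, #10, #12 not counted).
Of those, in Ward 2: #6 → 1.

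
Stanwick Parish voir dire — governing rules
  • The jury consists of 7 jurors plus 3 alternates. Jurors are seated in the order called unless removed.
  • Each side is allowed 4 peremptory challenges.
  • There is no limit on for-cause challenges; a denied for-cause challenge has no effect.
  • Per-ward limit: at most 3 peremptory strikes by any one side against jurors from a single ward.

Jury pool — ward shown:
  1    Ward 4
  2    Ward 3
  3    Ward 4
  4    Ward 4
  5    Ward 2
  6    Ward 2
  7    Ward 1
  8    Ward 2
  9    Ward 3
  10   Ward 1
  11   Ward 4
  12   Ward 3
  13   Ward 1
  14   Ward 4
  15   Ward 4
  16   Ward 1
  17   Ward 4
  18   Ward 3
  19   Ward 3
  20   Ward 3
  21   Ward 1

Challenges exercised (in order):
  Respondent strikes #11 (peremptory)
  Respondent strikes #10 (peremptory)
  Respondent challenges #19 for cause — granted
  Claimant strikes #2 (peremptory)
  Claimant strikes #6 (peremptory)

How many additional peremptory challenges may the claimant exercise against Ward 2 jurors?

Claimant peremptories so far: #2, #6 — 2 of 4 used, 2 left overall.
Against Ward 2: #6 — 1 used; per-ward cap 3 leaves 2.
Binding limit: min(2, 2) = 2.

2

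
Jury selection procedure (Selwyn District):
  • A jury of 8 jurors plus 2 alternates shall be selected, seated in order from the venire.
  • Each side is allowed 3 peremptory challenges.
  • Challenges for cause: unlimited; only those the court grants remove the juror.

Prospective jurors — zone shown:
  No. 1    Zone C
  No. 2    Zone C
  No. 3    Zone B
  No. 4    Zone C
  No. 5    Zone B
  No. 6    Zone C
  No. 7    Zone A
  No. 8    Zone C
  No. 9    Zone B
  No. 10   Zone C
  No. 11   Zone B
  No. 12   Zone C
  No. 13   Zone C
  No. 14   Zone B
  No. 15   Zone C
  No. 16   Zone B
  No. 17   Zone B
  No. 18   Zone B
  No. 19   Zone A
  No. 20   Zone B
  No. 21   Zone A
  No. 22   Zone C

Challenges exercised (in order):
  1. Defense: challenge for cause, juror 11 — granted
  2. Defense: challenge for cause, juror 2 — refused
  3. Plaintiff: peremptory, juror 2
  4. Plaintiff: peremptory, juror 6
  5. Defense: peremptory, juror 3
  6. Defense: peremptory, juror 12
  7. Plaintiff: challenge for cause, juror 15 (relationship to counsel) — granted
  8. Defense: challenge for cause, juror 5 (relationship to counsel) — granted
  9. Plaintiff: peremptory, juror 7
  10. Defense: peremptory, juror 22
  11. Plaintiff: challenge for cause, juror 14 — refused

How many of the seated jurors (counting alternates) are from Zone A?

Removed: #2, #3, #5, #6, #7, #11, #12, #15, #22.
Seated (10 incl. alternates): #1, #4, #8, #9, #10, #13, #14, #16, #17, #18.
None of those are in Zone A → 0.

0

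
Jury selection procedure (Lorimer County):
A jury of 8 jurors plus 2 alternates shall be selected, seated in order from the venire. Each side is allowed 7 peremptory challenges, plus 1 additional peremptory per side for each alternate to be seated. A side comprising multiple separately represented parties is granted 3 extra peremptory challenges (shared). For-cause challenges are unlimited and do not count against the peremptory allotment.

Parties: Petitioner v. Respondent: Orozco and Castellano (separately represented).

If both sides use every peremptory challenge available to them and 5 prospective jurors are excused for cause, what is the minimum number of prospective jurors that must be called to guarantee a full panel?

36

Seats to fill: 8 + 2 alternates = 10.
Peremptories — Petitioner: 7 + 1×2 = 9; Respondent: 7 + 1×2 + 3 = 12; total 21.
For-cause removals: 5.
Minimum venire: 10 + 21 + 5 = 36.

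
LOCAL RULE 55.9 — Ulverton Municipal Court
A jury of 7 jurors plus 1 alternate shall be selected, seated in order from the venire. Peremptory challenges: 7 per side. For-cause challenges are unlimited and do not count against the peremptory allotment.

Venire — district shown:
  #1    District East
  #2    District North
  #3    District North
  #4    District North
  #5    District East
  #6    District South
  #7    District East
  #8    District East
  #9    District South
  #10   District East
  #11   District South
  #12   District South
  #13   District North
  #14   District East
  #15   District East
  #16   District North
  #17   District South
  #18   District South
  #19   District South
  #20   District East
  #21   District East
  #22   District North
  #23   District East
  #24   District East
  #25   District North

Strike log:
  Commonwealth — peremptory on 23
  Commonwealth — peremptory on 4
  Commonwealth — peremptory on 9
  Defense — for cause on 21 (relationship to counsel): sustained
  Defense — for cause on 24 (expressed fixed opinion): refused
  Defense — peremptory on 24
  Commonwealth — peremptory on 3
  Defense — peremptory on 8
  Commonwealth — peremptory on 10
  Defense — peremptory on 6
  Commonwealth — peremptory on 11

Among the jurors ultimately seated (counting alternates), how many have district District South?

1

Removed: #3, #4, #6, #8, #9, #10, #11, #21, #23, #24.
Seated (8 incl. alternates): #1, #2, #5, #7, #12, #13, #14, #15.
Of those, in District South: #12 → 1.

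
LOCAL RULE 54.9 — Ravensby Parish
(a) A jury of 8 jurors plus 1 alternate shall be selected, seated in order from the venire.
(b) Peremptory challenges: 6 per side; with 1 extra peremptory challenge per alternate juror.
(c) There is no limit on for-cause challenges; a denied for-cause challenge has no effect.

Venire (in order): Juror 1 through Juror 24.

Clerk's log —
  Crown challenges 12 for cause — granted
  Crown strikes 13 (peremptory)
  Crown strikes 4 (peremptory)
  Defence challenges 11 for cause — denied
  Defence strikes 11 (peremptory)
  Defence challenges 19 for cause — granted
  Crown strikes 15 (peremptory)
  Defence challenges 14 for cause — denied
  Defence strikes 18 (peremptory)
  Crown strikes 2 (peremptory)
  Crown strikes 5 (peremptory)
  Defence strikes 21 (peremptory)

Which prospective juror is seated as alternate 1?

16

Removed: #2, #4, #5, #11, #12, #13, #15, #18, #19, #21. (#14 stays — for-cause denied.)
Seating in order: seats 1–8 → #1, #3, #6, #7, #8, #9, #10, #14; alternates → #16.
So alternate 1 is #16.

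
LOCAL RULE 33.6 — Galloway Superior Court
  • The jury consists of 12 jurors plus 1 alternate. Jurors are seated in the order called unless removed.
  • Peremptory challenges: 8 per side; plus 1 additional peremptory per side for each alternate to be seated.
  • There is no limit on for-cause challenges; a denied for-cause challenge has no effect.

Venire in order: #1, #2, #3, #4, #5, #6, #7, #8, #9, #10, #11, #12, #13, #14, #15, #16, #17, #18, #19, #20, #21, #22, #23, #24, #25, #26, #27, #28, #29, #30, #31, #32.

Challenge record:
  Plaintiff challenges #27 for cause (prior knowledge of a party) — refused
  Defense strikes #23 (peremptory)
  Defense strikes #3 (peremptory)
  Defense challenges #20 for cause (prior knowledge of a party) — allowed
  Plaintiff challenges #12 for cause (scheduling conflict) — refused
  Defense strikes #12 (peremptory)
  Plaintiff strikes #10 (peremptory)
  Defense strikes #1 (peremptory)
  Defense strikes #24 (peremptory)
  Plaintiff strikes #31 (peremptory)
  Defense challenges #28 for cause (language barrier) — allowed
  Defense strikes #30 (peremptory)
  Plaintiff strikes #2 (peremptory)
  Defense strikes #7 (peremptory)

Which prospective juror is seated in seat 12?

18

Removed: #1, #2, #3, #7, #10, #12, #20, #23, #24, #28, #30, #31. (#27 stays — for-cause denied.)
Seating in order: seats 1–12 → #4, #5, #6, #8, #9, #11, #13, #14, #15, #16, #17, #18; alternates → #19.
So seat 12 is #18.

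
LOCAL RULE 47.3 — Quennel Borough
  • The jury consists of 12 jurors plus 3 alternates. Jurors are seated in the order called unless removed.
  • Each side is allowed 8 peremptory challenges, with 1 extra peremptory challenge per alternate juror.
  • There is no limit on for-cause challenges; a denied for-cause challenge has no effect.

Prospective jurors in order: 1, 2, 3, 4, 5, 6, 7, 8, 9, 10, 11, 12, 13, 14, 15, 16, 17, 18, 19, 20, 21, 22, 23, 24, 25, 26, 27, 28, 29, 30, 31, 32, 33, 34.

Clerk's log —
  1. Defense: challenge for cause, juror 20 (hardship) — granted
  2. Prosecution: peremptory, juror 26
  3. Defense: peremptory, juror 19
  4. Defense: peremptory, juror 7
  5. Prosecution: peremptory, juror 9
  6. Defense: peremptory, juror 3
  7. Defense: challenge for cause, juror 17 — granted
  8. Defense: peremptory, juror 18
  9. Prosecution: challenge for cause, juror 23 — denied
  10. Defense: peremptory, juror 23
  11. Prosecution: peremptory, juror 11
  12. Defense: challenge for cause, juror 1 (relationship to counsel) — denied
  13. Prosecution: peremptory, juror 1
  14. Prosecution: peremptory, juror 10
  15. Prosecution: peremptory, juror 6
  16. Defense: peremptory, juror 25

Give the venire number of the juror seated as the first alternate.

27

Removed: #1, #3, #6, #7, #9, #10, #11, #17, #18, #19, #20, #23, #25, #26.
Filling seats in venire order through position 13: #2, #4, #5, #8, #12, #13, #14, #15, #16, #21, #22, #24, #27.
So alternate 1 is #27.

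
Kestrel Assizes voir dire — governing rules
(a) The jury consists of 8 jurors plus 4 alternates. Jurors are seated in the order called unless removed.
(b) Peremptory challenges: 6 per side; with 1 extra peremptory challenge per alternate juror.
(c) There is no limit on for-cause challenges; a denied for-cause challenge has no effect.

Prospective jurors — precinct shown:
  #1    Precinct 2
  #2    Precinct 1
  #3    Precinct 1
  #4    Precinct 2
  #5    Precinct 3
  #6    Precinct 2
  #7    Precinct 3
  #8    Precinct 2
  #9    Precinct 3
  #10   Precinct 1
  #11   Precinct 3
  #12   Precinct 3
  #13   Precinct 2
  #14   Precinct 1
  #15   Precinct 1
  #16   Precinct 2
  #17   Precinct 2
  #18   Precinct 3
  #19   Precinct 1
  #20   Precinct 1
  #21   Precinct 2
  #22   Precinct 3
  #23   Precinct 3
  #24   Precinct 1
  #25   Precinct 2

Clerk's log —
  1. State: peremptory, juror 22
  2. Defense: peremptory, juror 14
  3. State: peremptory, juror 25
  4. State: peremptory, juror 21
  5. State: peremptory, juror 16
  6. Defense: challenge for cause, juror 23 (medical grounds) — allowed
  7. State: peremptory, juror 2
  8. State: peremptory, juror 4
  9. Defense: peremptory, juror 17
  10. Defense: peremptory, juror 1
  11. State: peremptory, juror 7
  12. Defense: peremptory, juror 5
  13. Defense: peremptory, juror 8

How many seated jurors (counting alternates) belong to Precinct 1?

6

Removed: #1, #2, #4, #5, #7, #8, #14, #16, #17, #21, #22, #23, #25.
Seated (12 incl. alternates): #3, #6, #9, #10, #11, #12, #13, #15, #18, #19, #20, #24.
Of those, in Precinct 1: #3, #10, #15, #19, #20, #24 → 6.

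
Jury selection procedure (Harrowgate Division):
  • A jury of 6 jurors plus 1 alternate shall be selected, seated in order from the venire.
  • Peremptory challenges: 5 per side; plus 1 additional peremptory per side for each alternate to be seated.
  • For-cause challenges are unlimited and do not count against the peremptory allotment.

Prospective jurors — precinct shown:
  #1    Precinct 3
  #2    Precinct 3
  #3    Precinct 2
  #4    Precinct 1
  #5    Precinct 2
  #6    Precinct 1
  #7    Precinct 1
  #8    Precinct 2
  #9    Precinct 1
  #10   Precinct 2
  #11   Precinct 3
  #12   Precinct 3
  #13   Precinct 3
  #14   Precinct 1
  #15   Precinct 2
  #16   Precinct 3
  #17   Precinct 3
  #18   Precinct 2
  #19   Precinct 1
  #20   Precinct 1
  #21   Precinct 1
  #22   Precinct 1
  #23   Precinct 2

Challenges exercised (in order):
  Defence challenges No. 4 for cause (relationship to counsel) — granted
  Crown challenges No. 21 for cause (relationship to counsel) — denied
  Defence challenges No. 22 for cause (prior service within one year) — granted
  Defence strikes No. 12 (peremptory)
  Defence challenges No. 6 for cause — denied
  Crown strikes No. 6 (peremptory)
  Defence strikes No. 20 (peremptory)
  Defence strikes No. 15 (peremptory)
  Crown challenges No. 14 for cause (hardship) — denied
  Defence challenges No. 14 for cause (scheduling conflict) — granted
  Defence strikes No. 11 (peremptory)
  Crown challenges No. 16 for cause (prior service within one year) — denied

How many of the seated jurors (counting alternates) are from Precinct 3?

Removed: #4, #6, #11, #12, #14, #15, #20, #22.
Seated (7 incl. alternates): #1, #2, #3, #5, #7, #8, #9.
Of those, in Precinct 3: #1, #2 → 2.

2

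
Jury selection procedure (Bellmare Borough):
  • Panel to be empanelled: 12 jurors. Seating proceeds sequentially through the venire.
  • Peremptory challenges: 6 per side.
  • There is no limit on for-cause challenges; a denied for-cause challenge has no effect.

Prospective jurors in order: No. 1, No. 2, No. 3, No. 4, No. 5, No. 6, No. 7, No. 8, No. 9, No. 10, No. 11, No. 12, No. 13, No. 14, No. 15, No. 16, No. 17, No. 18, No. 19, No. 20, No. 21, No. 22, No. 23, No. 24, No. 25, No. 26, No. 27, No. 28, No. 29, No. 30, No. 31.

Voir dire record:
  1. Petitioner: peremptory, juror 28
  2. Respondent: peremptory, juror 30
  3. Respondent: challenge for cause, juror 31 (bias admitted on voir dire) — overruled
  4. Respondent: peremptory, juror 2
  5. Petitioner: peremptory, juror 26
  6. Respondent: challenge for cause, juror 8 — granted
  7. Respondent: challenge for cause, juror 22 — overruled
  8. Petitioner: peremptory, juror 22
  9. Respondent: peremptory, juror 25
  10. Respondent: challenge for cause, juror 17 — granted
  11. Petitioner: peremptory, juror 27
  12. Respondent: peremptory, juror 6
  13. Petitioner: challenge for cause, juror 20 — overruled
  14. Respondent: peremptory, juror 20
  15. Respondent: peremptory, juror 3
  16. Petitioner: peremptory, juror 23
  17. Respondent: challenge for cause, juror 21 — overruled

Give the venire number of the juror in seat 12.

Removed: #2, #3, #6, #8, #17, #20, #22, #23, #25, #26, #27, #28, #30. (#21, #31 stay — for-cause denied.)
Seating in order: seats 1–12 → #1, #4, #5, #7, #9, #10, #11, #12, #13, #14, #15, #16.
So seat 12 is #16.

16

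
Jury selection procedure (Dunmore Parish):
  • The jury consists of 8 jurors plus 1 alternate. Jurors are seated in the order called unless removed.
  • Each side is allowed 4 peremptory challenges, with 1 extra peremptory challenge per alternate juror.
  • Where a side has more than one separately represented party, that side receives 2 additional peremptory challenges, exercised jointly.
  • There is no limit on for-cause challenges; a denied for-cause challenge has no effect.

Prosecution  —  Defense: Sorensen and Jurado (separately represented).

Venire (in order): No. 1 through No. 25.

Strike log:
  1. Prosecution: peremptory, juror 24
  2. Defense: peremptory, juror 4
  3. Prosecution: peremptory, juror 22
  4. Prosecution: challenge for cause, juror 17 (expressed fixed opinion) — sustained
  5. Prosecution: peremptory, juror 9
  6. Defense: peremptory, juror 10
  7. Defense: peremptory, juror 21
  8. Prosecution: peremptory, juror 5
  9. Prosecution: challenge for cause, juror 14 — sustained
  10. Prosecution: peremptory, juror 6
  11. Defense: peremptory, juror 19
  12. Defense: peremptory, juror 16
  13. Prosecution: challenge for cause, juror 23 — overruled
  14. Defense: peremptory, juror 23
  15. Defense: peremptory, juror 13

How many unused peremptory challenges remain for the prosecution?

0

Prosecution allotment: 4 base + 1 × 1 alternate = 5.
Prosecution peremptories used: #24, #22, #9, #5, #6 — 5 (for-cause on #17, #14, #23 don't count).
Remaining: 5 − 5 = 0.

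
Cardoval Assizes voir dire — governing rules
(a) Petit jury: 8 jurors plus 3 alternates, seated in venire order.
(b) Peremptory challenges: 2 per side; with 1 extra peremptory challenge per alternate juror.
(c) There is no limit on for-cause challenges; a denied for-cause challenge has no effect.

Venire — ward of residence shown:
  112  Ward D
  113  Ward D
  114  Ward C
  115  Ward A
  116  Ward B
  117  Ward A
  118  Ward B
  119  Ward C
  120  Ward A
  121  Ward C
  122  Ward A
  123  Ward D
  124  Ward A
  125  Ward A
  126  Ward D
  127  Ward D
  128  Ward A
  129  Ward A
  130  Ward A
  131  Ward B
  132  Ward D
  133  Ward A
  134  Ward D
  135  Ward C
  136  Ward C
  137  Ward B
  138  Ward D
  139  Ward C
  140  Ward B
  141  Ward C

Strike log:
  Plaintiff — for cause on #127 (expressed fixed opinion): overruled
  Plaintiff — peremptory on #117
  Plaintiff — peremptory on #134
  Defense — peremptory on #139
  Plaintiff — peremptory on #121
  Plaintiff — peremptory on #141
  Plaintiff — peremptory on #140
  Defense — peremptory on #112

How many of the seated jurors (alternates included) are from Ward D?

2

Removed: #112, #117, #121, #134, #139, #140, #141.
Seated (11 incl. alternates): #113, #114, #115, #116, #118, #119, #120, #122, #123, #124, #125.
Of those, in Ward D: #113, #123 → 2.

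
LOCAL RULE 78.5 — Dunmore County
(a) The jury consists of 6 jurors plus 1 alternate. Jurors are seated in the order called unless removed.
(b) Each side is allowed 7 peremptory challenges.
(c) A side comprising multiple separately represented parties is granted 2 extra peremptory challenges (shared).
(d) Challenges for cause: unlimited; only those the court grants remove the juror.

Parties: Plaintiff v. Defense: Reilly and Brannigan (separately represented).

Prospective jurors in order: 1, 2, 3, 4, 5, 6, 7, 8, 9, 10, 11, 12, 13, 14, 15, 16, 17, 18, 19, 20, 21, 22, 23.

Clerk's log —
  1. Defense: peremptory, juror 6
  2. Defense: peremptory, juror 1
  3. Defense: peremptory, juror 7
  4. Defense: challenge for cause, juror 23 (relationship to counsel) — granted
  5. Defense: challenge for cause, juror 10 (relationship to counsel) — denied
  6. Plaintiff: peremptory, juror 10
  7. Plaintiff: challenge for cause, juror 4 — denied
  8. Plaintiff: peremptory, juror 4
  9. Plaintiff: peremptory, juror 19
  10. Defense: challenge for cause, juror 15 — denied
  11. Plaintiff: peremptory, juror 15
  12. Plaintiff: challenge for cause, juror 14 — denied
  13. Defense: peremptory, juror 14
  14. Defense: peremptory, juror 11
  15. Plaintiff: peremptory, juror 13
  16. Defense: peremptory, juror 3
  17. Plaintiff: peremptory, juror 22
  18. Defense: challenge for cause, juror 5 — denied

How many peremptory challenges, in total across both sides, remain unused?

Plaintiff allotment: 7. Defense allotment: 7 base + 2 multi-party = 9.
Plaintiff peremptories used: #10, #4, #19, #15, #13, #22 — 6 (for-cause on #4, #14 don't count).
Defense peremptories used: #6, #1, #7, #14, #11, #3 — 6 (for-cause on #23, #10, #15, #5 don't count).
Remaining: (7 − 6) + (9 − 6) = 4.

4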